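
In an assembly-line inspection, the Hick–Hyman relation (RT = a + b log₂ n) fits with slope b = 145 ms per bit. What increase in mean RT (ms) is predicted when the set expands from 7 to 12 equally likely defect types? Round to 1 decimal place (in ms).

Only the slope matters, since a is common to both: ΔRT = b·log₂(n₂/n₁).
log₂(12) − log₂(7) = 3.5850 − 2.8074 = 0.7776.
ΔRT = 145 × 0.7776 = 112.753 ms.

112.8 ms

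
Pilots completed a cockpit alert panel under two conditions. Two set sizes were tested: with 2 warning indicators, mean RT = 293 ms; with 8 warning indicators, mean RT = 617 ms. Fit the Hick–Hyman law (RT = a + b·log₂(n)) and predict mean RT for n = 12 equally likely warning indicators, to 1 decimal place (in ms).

711.8 ms

With log₂ n on the abscissa the relation is linear; from the two conditions:
  b = (617 − 293) / (log₂ 8 − log₂ 2) = 324 / (3 − 1) = 162.000 ms/bit
  a = 293 − 162.000 × 1 = 131.000 ms
Then RT(12) = 131.000 + 162.000 × log₂ 12 = 131.000 + 162.000 × 3.5850 ≈ 711.764 ms.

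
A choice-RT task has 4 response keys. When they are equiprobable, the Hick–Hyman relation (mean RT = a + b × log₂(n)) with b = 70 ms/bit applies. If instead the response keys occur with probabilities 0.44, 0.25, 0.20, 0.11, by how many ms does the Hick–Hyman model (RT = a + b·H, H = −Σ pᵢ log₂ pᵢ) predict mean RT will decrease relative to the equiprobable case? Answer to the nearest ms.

11 ms

The RT saving is b·ΔH. Equiprobable H₀ = log₂(4) = 2.0000 bits; with the given probabilities H = 1.8358 bits.
b·(H₀ − H) = 70 × (2.0000 − 1.8358) = 11.49 ms.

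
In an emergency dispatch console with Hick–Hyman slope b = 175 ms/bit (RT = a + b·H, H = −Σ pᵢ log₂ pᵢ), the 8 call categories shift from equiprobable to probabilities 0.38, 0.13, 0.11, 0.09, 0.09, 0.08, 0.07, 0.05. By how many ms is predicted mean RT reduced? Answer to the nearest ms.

Equiprobable entropy H₀ = log₂ 8 = 3.0000 bits.
Skewed entropy H = −Σ pᵢ log₂ pᵢ = 2.6649 bits.
ΔRT = b·(H₀ − H) = 175 × 0.3351 = 58.65 ms.

59 ms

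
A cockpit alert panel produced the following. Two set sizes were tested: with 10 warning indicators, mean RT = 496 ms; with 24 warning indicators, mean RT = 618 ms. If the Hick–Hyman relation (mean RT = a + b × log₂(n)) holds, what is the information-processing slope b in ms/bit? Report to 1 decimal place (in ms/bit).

96.6 ms/bit

b = (RT₂ − RT₁)/(log₂ n₂ − log₂ n₁) = (618 − 496)/(4.5850 − 3.3219) = 96.593 ms/bit.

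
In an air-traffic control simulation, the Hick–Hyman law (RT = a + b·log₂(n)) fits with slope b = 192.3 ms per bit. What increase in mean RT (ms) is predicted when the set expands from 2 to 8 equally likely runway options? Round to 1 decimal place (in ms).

ΔRT = (a + b log₂ n₂) − (a + b log₂ n₁) = b·(log₂ n₂ − log₂ n₁).
log₂(8) − log₂(2) = log₂(8/2) = log₂(4) = 2.
ΔRT = 192.3 × 2.0000 = 384.600 ms.

384.6 ms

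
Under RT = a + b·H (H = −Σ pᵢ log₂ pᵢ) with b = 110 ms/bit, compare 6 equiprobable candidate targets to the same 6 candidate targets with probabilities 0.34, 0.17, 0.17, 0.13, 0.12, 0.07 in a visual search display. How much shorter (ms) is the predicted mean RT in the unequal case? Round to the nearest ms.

19 ms

The RT saving is b·ΔH. Equiprobable H₀ = log₂(6) = 2.5850 bits; with the given probabilities H = 2.4166 bits.
b·(H₀ − H) = 110 × (2.5850 − 2.4166) = 18.52 ms.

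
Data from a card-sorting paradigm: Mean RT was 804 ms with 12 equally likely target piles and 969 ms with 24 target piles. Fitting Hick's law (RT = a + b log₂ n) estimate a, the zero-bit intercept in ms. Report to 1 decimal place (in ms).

212.5 ms

Slope: b = (969 − 804) / (log₂ 24 − log₂ 12) = 165/1.0000 = 165.000 ms/bit.
a = RT₁ − b·log₂ n₁ = 804 − 165.000 × 3.5850 = 212.481 ms.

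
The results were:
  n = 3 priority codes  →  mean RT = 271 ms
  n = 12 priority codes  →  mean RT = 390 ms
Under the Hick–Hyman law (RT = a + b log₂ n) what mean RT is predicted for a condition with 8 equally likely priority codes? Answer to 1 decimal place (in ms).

RT is linear in log₂ n, so two points fix the line:
  b = (390 − 271) / (log₂ 12 − log₂ 3) = 119 / (3.5850 − 1.5850) = 59.500 ms/bit
  a = 271 − 59.500 × 1.5850 = 176.695 ms
Then RT(8) = 176.695 + 59.500 × log₂ 8 = 176.695 + 59.500 × 3 ≈ 355.195 ms.

355.2 ms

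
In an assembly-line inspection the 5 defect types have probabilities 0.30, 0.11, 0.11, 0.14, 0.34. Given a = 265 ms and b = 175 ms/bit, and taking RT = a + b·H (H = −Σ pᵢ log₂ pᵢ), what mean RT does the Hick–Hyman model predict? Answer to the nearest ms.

641 ms

Entropy contributions −pᵢ log₂ pᵢ: 0.5211, 0.3503, 0.3503, 0.3971, 0.5292; sum H = 2.1479 bits.
RT = a + bH = 265 + 175·2.1479 = 640.89 ms.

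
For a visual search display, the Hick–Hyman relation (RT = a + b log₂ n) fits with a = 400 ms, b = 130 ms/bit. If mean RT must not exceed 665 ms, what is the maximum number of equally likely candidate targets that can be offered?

4

Set 400 + 130·log₂ n ≤ 665 → log₂ n ≤ (665 − 400)/130 = 2.0385.
So n ≤ 2^2.0385 = 4.108; the largest integer n is 4.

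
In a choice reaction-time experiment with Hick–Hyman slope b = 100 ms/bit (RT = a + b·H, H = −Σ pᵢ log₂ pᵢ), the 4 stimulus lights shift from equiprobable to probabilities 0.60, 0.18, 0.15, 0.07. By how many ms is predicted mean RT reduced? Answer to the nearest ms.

43 ms

The RT saving is b·ΔH. Equiprobable H₀ = log₂(4) = 2.0000 bits; with the given probabilities H = 1.5666 bits.
b·(H₀ − H) = 100 × (2.0000 − 1.5666) = 43.34 ms.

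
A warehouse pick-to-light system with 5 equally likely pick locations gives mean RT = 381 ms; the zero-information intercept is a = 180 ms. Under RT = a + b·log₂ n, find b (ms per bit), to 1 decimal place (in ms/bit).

5 alternatives carry log₂ 5 = 2.3219 bits; the choice cost is 381 − 180 = 201 ms, so b = 201/2.3219 = 86.566 ms/bit.

86.6 ms/bit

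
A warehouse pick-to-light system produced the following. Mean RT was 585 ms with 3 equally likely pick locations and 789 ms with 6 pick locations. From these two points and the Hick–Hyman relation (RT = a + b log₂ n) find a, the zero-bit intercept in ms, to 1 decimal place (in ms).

261.7 ms

The slope on a log₂ axis is (789 − 585) / (2.5850 − 1.5850) = 204.000 ms/bit.
Intercept: a = 585 − 204.000·log₂(3) = 261.668 ms.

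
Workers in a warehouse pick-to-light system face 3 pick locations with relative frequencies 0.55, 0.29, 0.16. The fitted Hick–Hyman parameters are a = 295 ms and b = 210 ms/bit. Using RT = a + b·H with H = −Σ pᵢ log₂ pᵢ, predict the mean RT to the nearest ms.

Entropy contributions −pᵢ log₂ pᵢ: 0.4744, 0.5179, 0.4230; sum H = 1.4153 bits.
RT = a + bH = 295 + 210·1.4153 = 592.21 ms.

592 ms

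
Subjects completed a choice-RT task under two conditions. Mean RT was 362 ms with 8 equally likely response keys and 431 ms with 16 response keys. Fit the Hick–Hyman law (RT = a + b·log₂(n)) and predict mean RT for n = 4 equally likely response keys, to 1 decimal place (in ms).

293.0 ms

With log₂ n on the abscissa the relation is linear; from the two conditions:
  b = (431 − 362) / (log₂ 16 − log₂ 8) = 69 / (4 − 3) = 69.000 ms/bit
  a = 362 − 69.000 × 3 = 155.000 ms
Then RT(4) = 155.000 + 69.000 × log₂ 4 = 155.000 + 69.000 × 2 ≈ 293.000 ms.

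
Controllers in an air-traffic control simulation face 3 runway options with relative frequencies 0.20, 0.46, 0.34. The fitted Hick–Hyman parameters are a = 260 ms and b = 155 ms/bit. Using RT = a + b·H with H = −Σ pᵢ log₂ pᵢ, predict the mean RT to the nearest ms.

494 ms

H = 0.20·log₂(1/0.20) + 0.46·log₂(1/0.46) + 0.34·log₂(1/0.34) = 1.5089 bits.
RT = 260 + 155 × 1.5089 = 493.88 ms.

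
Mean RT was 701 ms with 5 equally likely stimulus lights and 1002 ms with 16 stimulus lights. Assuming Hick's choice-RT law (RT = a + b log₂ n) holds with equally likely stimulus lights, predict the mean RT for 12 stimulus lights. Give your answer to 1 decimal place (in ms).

927.6 ms

RT is linear in log₂ n, so two points fix the line:
  b = (1002 − 701) / (log₂ 16 − log₂ 5) = 301 / (4 − 2.3219) = 179.373 ms/bit
  a = 701 − 179.373 × 2.3219 = 284.510 ms
Then RT(12) = 284.510 + 179.373 × log₂ 12 = 284.510 + 179.373 × 3.5850 ≈ 927.554 ms.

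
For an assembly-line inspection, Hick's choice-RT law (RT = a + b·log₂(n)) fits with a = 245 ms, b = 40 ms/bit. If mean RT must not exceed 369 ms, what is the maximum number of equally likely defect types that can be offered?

40·log₂ n ≤ 369 − 245 = 124, giving log₂ n ≤ 3.1000 and n ≤ 8.574. The largest whole number is 8.

8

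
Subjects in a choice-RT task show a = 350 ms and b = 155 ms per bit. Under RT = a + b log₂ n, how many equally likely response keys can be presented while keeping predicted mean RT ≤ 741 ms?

5

155·log₂ n ≤ 741 − 350 = 391, giving log₂ n ≤ 2.5226 and n ≤ 5.746. The largest whole number is 5.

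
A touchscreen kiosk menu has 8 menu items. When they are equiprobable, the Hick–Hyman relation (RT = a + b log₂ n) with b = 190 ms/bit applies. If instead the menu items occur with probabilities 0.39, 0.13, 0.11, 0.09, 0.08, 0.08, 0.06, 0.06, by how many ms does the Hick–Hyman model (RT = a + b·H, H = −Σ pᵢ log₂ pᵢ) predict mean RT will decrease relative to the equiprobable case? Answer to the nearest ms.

67 ms

Equiprobable entropy H₀ = log₂ 8 = 3.0000 bits.
Skewed entropy H = −Σ pᵢ log₂ pᵢ = 2.6455 bits.
ΔRT = b·(H₀ − H) = 190 × 0.3545 = 67.36 ms.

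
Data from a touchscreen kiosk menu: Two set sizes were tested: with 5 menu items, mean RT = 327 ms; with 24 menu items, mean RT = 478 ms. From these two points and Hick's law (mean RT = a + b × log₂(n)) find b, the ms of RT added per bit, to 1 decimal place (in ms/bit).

The slope on a log₂ axis is (478 − 327) / (4.5850 − 2.3219) = 66.725 ms/bit.

66.7 ms/bit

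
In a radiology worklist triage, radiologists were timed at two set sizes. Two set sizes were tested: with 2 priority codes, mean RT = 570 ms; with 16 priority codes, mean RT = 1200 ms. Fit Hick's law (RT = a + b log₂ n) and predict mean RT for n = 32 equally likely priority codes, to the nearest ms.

RT is linear in log₂ n, so two points fix the line:
  b = (1200 − 570) / (log₂ 16 − log₂ 2) = 630 / (4 − 1) = 210 ms/bit
  a = 570 − 210 × 1 = 360 ms
Then RT(32) = 360 + 210 × log₂ 32 = 360 + 210 × 5 ≈ 1410.000 ms.

1410 ms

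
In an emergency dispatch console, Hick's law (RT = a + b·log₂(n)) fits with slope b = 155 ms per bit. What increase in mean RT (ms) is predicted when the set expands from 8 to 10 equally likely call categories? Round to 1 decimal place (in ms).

49.9 ms

ΔRT = (a + b log₂ n₂) − (a + b log₂ n₁) = b·(log₂ n₂ − log₂ n₁).
log₂(10) − log₂(8) = 3.3219 − 3 = 0.3219.
ΔRT = 155 × 0.3219 = 49.899 ms.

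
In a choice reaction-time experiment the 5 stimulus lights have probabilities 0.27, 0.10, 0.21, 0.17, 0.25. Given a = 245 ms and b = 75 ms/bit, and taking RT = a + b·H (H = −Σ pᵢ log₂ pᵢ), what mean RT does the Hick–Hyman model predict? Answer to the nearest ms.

414 ms

H = 0.27·log₂(1/0.27) + 0.10·log₂(1/0.10) + 0.21·log₂(1/0.21) + 0.17·log₂(1/0.17) + 0.25·log₂(1/0.25) = 2.2496 bits.
RT = 245 + 75 × 2.2496 = 413.72 ms.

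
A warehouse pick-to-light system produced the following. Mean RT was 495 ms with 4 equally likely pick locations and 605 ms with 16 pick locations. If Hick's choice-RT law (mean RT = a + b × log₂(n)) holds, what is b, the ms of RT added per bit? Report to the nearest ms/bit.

The slope on a log₂ axis is (605 − 495) / (4 − 2) = 55 ms/bit.

55 ms/bit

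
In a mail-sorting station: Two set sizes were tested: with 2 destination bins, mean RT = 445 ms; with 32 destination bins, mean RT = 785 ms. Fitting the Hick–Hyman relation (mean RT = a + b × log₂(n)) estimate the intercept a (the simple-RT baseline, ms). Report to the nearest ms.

Slope: b = (785 − 445) / (log₂ 32 − log₂ 2) = 340/4.0000 = 85 ms/bit.
Intercept: a = 445 − 85·log₂(2) = 360.000 ms.

360 ms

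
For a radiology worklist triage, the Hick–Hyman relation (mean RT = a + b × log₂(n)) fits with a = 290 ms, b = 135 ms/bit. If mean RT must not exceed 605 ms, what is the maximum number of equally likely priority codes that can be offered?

5

Set 290 + 135·log₂ n ≤ 605 → log₂ n ≤ (605 − 290)/135 = 2.3333.
So n ≤ 2^2.3333 = 5.040; the largest integer n is 5.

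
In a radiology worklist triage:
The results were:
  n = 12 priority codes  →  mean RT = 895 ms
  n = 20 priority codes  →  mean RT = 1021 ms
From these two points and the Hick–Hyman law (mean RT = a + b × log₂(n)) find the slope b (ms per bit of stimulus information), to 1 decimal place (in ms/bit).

171.0 ms/bit

The slope on a log₂ axis is (1021 − 895) / (4.3219 − 3.5850) = 170.971 ms/bit.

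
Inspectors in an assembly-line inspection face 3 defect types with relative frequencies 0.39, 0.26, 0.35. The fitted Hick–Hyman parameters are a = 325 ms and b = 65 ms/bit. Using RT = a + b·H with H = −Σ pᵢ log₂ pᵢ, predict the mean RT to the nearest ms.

Entropy contributions −pᵢ log₂ pᵢ: 0.5298, 0.5053, 0.5301; sum H = 1.5652 bits.
RT = a + bH = 325 + 65·1.5652 = 426.74 ms.

427 ms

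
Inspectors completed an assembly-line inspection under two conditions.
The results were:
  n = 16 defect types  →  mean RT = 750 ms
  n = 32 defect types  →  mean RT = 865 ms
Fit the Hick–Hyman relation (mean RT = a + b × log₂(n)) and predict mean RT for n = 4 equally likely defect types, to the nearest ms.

Fit slope and intercept:
  b = (865 − 750) / (log₂ 32 − log₂ 16) = 115 / (5 − 4) = 115 ms/bit
  a = 750 − 115 × 4 = 290 ms
Then RT(4) = 290 + 115 × log₂ 4 = 290 + 115 × 2 ≈ 520.000 ms.

520 ms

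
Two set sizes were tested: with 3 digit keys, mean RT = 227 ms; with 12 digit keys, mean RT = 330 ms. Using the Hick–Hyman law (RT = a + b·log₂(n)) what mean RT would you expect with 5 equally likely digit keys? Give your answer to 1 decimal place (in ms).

Fit slope and intercept:
  b = (330 − 227) / (log₂ 12 − log₂ 3) = 103 / (3.5850 − 1.5850) = 51.500 ms/bit
  a = 227 − 51.500 × 1.5850 = 145.374 ms
Then RT(5) = 145.374 + 51.500 × log₂ 5 = 145.374 + 51.500 × 2.3219 ≈ 264.954 ms.

265.0 ms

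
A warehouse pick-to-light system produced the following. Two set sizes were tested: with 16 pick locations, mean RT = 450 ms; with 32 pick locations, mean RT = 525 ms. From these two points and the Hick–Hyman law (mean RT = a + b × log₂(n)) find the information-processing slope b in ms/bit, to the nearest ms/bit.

75 ms/bit

b = (RT₂ − RT₁)/(log₂ n₂ − log₂ n₁) = (525 − 450)/(5 − 4) = 75 ms/bit.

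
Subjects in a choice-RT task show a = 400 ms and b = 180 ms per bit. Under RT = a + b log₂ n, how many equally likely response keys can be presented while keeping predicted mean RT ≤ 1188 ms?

20

Set 400 + 180·log₂ n ≤ 1188 → log₂ n ≤ (1188 − 400)/180 = 4.3778.
So n ≤ 2^4.3778 = 20.789; the largest integer n is 20.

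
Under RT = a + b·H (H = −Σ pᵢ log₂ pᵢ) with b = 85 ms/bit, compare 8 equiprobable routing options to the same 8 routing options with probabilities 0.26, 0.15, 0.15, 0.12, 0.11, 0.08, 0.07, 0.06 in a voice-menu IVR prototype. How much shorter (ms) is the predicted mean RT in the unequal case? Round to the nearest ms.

The RT saving is b·ΔH. Equiprobable H₀ = log₂(8) = 3.0000 bits; with the given probabilities H = 2.8473 bits.
b·(H₀ − H) = 85 × (3.0000 − 2.8473) = 12.98 ms.

13 ms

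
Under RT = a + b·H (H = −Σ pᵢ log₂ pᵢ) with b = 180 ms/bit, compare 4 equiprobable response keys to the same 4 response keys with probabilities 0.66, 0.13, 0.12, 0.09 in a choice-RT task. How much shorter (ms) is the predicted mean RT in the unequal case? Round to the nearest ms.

Equiprobable entropy H₀ = log₂ 4 = 2.0000 bits.
Skewed entropy H = −Σ pᵢ log₂ pᵢ = 1.4580 bits.
ΔRT = b·(H₀ − H) = 180 × 0.5420 = 97.56 ms.

98 ms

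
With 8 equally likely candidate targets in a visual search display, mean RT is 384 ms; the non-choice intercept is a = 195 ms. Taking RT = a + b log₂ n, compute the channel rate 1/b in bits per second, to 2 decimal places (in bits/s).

Choice component = 384 − 195 = 189 ms over log₂(8) = 3 bits.
b = 189 / 3 = 63.000 ms/bit, so 1/b = 15.873 bits/s.

15.87 bits/s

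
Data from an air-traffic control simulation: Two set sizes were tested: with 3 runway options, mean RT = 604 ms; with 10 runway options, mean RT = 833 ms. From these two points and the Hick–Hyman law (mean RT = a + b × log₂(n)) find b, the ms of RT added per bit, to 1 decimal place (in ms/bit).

The slope on a log₂ axis is (833 − 604) / (3.3219 − 1.5850) = 131.839 ms/bit.

131.8 ms/bit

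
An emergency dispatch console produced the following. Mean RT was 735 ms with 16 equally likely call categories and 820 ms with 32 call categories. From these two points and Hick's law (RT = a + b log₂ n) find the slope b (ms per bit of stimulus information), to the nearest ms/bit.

85 ms/bit

The slope on a log₂ axis is (820 − 735) / (5 − 4) = 85 ms/bit.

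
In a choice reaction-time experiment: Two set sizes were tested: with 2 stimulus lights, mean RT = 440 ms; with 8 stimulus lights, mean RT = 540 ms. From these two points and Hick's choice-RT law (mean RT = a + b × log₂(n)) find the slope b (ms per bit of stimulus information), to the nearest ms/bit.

Slope: b = (540 − 440) / (log₂ 8 − log₂ 2) = 100/2.0000 = 50 ms/bit.

50 ms/bit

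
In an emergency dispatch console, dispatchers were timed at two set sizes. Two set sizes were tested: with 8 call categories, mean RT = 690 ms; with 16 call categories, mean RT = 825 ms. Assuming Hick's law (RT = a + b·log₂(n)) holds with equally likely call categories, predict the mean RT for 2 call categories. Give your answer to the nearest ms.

Solve the two-equation system in a and b:
  b = (825 − 690) / (log₂ 16 − log₂ 8) = 135 / (4 − 3) = 135 ms/bit
  a = 690 − 135 × 3 = 285 ms
Then RT(2) = 285 + 135 × log₂ 2 = 285 + 135 × 1 ≈ 420.000 ms.

420 ms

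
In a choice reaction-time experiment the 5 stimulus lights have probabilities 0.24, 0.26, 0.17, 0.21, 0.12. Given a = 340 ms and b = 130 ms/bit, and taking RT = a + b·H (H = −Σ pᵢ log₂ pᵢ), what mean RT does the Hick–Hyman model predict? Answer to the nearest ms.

636 ms

Entropy contributions −pᵢ log₂ pᵢ: 0.4941, 0.5053, 0.4346, 0.4728, 0.3671; sum H = 2.2739 bits.
RT = a + bH = 340 + 130·2.2739 = 635.61 ms.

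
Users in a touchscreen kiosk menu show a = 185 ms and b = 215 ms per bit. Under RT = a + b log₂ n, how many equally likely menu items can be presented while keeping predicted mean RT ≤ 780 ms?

Information budget: (780 − 185)/215 = 2.7674 bits, so n ≤ 2^2.7674 = 6.809 → at most 6.

6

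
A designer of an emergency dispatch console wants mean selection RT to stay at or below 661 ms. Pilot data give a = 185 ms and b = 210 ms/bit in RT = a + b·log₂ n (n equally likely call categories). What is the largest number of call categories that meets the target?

4

210·log₂ n ≤ 661 − 185 = 476, giving log₂ n ≤ 2.2667 and n ≤ 4.812. The largest whole number is 4.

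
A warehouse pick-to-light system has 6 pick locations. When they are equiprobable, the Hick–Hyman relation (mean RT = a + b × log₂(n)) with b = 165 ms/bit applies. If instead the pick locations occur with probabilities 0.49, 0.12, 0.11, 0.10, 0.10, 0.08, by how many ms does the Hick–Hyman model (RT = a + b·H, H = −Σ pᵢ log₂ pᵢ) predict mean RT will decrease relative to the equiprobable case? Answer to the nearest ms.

The RT saving is b·ΔH. Equiprobable H₀ = log₂(6) = 2.5850 bits; with the given probabilities H = 2.1775 bits.
b·(H₀ − H) = 165 × (2.5850 − 2.1775) = 67.23 ms.

67 ms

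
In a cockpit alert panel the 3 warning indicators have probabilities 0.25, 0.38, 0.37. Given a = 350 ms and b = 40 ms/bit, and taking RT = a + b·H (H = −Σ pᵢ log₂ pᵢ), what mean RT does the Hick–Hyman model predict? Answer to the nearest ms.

412 ms

H = 0.25·log₂(1/0.25) + 0.38·log₂(1/0.38) + 0.37·log₂(1/0.37) = 1.5612 bits.
RT = 350 + 40 × 1.5612 = 412.45 ms.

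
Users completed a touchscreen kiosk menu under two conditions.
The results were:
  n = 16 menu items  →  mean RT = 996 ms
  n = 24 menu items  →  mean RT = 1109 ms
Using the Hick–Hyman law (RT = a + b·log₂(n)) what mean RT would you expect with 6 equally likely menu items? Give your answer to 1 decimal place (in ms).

Fit slope and intercept:
  b = (1109 − 996) / (log₂ 24 − log₂ 16) = 113 / (4.5850 − 4) = 193.175 ms/bit
  a = 996 − 193.175 × 4 = 223.301 ms
Then RT(6) = 223.301 + 193.175 × log₂ 6 = 223.301 + 193.175 × 2.5850 ≈ 722.650 ms.

722.7 ms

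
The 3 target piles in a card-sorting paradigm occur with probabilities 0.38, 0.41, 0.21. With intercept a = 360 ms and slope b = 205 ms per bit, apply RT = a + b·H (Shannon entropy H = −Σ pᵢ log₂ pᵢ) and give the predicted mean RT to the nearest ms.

674 ms

H = 0.38·log₂(1/0.38) + 0.41·log₂(1/0.41) + 0.21·log₂(1/0.21) = 1.5307 bits.
RT = 360 + 205 × 1.5307 = 673.79 ms.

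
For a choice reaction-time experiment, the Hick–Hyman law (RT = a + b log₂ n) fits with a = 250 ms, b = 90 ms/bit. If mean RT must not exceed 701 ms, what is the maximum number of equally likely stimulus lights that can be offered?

32

90·log₂ n ≤ 701 − 250 = 451, giving log₂ n ≤ 5.0111 and n ≤ 32.247. The largest whole number is 32.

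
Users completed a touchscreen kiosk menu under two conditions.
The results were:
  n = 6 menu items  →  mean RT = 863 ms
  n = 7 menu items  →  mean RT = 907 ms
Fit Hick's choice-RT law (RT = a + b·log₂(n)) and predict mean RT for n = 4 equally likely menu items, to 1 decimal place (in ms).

With log₂ n on the abscissa the relation is linear; from the two conditions:
  b = (907 − 863) / (log₂ 7 − log₂ 6) = 44 / (2.8074 − 2.5850) = 197.848 ms/bit
  a = 863 − 197.848 × 2.5850 = 351.569 ms
Then RT(4) = 351.569 + 197.848 × log₂ 4 = 351.569 + 197.848 × 2 ≈ 747.266 ms.

747.3 ms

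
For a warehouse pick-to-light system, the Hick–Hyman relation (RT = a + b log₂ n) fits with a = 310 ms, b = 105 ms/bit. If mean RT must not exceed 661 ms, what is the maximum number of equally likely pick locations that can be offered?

10

Set 310 + 105·log₂ n ≤ 661 → log₂ n ≤ (661 − 310)/105 = 3.3429.
So n ≤ 2^3.3429 = 10.146; the largest integer n is 10.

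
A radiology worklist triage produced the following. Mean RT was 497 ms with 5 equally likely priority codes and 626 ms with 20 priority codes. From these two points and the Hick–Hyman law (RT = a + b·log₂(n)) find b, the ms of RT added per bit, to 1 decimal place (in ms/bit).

The slope on a log₂ axis is (626 − 497) / (4.3219 − 2.3219) = 64.500 ms/bit.

64.5 ms/bit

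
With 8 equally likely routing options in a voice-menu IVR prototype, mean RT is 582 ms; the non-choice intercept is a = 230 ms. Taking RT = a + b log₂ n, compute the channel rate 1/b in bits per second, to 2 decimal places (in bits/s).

Choice component = 582 − 230 = 352 ms over log₂(8) = 3 bits.
b = 352 / 3 = 117.333 ms/bit, so 1/b = 8.523 bits/s.

8.52 bits/s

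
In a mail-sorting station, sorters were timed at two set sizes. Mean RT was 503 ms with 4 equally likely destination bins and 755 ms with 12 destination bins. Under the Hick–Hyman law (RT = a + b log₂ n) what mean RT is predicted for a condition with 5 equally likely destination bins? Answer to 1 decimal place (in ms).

With log₂ n on the abscissa the relation is linear; from the two conditions:
  b = (755 − 503) / (log₂ 12 − log₂ 4) = 252 / (3.5850 − 2) = 158.994 ms/bit
  a = 503 − 158.994 × 2 = 185.011 ms
Then RT(5) = 185.011 + 158.994 × log₂ 5 = 185.011 + 158.994 × 2.3219 ≈ 554.185 ms.

554.2 ms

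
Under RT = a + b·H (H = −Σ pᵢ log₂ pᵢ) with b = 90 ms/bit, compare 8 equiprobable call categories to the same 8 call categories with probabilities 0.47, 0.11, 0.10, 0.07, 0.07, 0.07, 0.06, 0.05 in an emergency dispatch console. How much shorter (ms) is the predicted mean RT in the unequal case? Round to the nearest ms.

49 ms

The RT saving is b·ΔH. Equiprobable H₀ = log₂(8) = 3.0000 bits; with the given probabilities H = 2.4597 bits.
b·(H₀ − H) = 90 × (3.0000 − 2.4597) = 48.62 ms.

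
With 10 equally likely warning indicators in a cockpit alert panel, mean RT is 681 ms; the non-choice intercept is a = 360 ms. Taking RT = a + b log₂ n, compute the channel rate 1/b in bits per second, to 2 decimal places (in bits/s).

10.35 bits/s

b = (681 − 360)/log₂ 10 = 321/3.3219 = 96.631 ms per bit = 0.09663 s/bit; the reciprocal is 10.349 bits/s.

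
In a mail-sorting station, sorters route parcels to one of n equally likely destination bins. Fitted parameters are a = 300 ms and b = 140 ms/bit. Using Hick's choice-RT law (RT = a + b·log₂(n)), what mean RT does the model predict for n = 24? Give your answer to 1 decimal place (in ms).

log₂(24) = 4.5850 bits, so RT = 300 + 140 × 4.5850 ≈ 941.895 ms.

941.9 ms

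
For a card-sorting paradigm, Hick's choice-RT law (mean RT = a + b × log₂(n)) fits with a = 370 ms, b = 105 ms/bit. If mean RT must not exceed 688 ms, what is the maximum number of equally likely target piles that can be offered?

105·log₂ n ≤ 688 − 370 = 318, giving log₂ n ≤ 3.0286 and n ≤ 8.160. The largest whole number is 8.

8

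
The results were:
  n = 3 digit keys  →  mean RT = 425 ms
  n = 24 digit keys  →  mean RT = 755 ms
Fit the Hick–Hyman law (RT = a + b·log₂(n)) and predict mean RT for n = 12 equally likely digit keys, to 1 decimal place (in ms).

Fit slope and intercept:
  b = (755 − 425) / (log₂ 24 − log₂ 3) = 330 / (4.5850 − 1.5850) = 110.000 ms/bit
  a = 425 − 110.000 × 1.5850 = 250.654 ms
Then RT(12) = 250.654 + 110.000 × log₂ 12 = 250.654 + 110.000 × 3.5850 ≈ 645.000 ms.

645.0 ms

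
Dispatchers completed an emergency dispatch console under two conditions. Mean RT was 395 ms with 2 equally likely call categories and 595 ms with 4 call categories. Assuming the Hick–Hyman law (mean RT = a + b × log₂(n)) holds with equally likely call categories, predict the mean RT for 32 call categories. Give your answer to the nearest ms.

1195 ms

With log₂ n on the abscissa the relation is linear; from the two conditions:
  b = (595 − 395) / (log₂ 4 − log₂ 2) = 200 / (2 − 1) = 200 ms/bit
  a = 395 − 200 × 1 = 195 ms
Then RT(32) = 195 + 200 × log₂ 32 = 195 + 200 × 5 ≈ 1195.000 ms.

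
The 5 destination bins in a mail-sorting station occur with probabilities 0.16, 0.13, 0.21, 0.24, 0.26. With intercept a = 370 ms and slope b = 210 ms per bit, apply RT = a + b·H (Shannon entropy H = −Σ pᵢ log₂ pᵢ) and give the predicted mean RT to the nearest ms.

H = 0.16·log₂(1/0.16) + 0.13·log₂(1/0.13) + 0.21·log₂(1/0.21) + 0.24·log₂(1/0.24) + 0.26·log₂(1/0.26) = 2.2779 bits.
RT = 370 + 210 × 2.2779 = 848.36 ms.

848 ms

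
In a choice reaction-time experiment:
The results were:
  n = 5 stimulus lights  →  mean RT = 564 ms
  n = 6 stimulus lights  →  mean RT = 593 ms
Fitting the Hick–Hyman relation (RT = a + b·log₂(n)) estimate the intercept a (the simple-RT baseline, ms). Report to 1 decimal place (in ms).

308.0 ms

b = (RT₂ − RT₁)/(log₂ n₂ − log₂ n₁) = (593 − 564)/(2.5850 − 2.3219) = 110.252 ms/bit.
a = RT₁ − b·log₂ n₁ = 564 − 110.252 × 2.3219 = 308.003 ms.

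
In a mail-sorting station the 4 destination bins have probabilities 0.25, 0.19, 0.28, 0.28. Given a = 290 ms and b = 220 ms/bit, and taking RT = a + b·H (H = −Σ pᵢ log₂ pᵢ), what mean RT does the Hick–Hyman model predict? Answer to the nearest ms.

Entropy contributions −pᵢ log₂ pᵢ: 0.5000, 0.4552, 0.5142, 0.5142; sum H = 1.9837 bits.
RT = a + bH = 290 + 220·1.9837 = 726.41 ms.

726 ms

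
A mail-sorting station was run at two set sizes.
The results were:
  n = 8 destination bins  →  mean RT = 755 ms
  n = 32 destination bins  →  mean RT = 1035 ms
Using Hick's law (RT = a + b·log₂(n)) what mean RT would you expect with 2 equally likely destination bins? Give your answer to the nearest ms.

475 ms

With log₂ n on the abscissa the relation is linear; from the two conditions:
  b = (1035 − 755) / (log₂ 32 − log₂ 8) = 280 / (5 − 3) = 140 ms/bit
  a = 755 − 140 × 3 = 335 ms
Then RT(2) = 335 + 140 × log₂ 2 = 335 + 140 × 1 ≈ 475.000 ms.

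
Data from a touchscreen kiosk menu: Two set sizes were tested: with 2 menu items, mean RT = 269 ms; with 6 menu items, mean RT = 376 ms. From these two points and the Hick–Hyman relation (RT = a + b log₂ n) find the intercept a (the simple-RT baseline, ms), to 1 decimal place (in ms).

b = (RT₂ − RT₁)/(log₂ n₂ − log₂ n₁) = (376 − 269)/(2.5850 − 1) = 67.509 ms/bit.
Intercept: a = 269 − 67.509·log₂(2) = 201.491 ms.

201.5 ms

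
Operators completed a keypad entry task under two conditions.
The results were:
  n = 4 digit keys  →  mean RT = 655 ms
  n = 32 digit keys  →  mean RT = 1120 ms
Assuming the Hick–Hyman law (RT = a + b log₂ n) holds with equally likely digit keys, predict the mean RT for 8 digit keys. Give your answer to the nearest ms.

RT is linear in log₂ n, so two points fix the line:
  b = (1120 − 655) / (log₂ 32 − log₂ 4) = 465 / (5 − 2) = 155 ms/bit
  a = 655 − 155 × 2 = 345 ms
Then RT(8) = 345 + 155 × log₂ 8 = 345 + 155 × 3 ≈ 810.000 ms.

810 ms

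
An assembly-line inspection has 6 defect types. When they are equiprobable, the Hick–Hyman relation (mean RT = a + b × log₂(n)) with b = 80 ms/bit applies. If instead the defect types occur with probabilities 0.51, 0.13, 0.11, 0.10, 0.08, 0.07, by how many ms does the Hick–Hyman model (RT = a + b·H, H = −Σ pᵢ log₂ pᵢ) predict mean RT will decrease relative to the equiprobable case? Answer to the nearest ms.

The RT saving is b·ΔH. Equiprobable H₀ = log₂(6) = 2.5850 bits; with the given probabilities H = 2.1206 bits.
b·(H₀ − H) = 80 × (2.5850 − 2.1206) = 37.15 ms.

37 ms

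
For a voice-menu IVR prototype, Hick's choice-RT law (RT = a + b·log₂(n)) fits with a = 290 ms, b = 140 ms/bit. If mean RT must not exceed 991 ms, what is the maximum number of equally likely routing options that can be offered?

Information budget: (991 − 290)/140 = 5.0071 bits, so n ≤ 2^5.0071 = 32.159 → at most 32.

32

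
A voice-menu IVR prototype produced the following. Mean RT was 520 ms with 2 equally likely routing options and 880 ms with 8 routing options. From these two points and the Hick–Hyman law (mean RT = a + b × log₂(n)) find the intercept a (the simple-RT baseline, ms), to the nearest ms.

340 ms

b = (RT₂ − RT₁)/(log₂ n₂ − log₂ n₁) = (880 − 520)/(3 − 1) = 180 ms/bit.
Intercept: a = 520 − 180·log₂(2) = 340.000 ms.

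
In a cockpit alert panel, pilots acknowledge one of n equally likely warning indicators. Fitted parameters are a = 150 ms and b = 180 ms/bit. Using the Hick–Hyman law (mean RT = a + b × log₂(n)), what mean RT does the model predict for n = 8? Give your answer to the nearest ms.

log₂(8) = 3 bits, so RT = 150 + 180 × 3 ≈ 690.000 ms.

690 ms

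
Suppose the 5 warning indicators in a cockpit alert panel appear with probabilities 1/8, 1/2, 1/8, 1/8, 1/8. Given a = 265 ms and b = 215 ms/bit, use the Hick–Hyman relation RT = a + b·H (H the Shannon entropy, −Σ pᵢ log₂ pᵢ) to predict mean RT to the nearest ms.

695 ms

Each term −pᵢ log₂ pᵢ: 0.125·3 + 0.5·1 + 0.125·3 + 0.125·3 + 0.125·3; summed, H = 2.000 bits.
Mean RT = a + bH = 265 + 215·2.000 = 695.00 ms.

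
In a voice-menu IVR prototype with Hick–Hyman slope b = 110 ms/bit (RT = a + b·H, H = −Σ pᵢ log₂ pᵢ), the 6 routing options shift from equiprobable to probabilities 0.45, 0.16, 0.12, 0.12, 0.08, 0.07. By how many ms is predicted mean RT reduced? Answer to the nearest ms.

The RT saving is b·ΔH. Equiprobable H₀ = log₂(6) = 2.5850 bits; with the given probabilities H = 2.2356 bits.
b·(H₀ − H) = 110 × (2.5850 − 2.2356) = 38.43 ms.

38 ms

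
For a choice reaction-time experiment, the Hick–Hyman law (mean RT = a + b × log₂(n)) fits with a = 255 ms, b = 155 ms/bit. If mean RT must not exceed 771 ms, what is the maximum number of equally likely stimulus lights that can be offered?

10

Information budget: (771 − 255)/155 = 3.3290 bits, so n ≤ 2^3.3290 = 10.049 → at most 10.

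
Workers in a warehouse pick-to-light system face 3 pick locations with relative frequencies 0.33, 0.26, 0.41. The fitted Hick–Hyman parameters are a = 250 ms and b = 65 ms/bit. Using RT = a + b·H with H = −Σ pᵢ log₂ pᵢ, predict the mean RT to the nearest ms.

H = 0.33·log₂(1/0.33) + 0.26·log₂(1/0.26) + 0.41·log₂(1/0.41) = 1.5605 bits.
RT = 250 + 65 × 1.5605 = 351.43 ms.

351 ms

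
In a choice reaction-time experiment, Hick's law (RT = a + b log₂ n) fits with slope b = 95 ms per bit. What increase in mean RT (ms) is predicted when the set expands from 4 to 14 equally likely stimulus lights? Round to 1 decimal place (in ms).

The intercept a cancels: ΔRT = b·(log₂ n₂ − log₂ n₁) = b·log₂(n₂/n₁).
log₂(14) − log₂(4) = 3.8074 − 2 = 1.8074.
ΔRT = 95 × 1.8074 = 171.699 ms.

171.7 ms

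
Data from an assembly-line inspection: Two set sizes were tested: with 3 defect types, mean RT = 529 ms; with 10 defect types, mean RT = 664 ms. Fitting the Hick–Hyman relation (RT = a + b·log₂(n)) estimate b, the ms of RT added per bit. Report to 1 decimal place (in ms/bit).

b = (RT₂ − RT₁)/(log₂ n₂ − log₂ n₁) = (664 − 529)/(3.3219 − 1.5850) = 77.722 ms/bit.

77.7 ms/bit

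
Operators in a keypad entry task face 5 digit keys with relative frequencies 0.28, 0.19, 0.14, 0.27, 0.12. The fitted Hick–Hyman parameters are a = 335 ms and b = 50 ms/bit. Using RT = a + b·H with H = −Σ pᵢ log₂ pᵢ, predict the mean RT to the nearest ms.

Entropy contributions −pᵢ log₂ pᵢ: 0.5142, 0.4552, 0.3971, 0.5100, 0.3671; sum H = 2.2436 bits.
RT = a + bH = 335 + 50·2.2436 = 447.18 ms.

447 ms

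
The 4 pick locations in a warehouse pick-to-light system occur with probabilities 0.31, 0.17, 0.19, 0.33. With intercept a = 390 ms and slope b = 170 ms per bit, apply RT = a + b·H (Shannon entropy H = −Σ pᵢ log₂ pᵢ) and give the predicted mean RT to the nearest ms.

H = 0.31·log₂(1/0.31) + 0.17·log₂(1/0.17) + 0.19·log₂(1/0.19) + 0.33·log₂(1/0.33) = 1.9414 bits.
RT = 390 + 170 × 1.9414 = 720.04 ms.

720 ms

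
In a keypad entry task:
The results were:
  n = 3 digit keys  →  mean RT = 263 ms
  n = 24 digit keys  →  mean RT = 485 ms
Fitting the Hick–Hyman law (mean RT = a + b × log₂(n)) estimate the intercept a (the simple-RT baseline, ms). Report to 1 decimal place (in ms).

The slope on a log₂ axis is (485 − 263) / (4.5850 − 1.5850) = 74.000 ms/bit.
a = RT₁ − b·log₂ n₁ = 263 − 74.000 × 1.5850 = 145.713 ms.

145.7 ms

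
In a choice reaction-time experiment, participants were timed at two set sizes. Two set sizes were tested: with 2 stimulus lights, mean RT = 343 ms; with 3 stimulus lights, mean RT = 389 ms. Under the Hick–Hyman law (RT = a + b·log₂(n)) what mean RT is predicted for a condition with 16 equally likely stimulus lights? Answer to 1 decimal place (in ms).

578.9 ms

With log₂ n on the abscissa the relation is linear; from the two conditions:
  b = (389 − 343) / (log₂ 3 − log₂ 2) = 46 / (1.5850 − 1) = 78.638 ms/bit
  a = 343 − 78.638 × 1 = 264.362 ms
Then RT(16) = 264.362 + 78.638 × log₂ 16 = 264.362 + 78.638 × 4 ≈ 578.913 ms.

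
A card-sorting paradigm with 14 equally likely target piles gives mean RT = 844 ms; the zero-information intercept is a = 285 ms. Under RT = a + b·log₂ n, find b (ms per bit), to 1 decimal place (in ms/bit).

146.8 ms/bit

log₂(14) = 3.8074 bits.
b = (RT − a)/log₂ n = (844 − 285) / 3.8074 = 146.821 ms/bit.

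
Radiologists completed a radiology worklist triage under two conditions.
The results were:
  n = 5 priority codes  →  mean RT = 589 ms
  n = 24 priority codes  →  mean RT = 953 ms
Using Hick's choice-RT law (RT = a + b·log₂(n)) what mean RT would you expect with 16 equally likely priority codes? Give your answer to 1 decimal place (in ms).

Fit slope and intercept:
  b = (953 − 589) / (log₂ 24 − log₂ 5) = 364 / (4.5850 − 2.3219) = 160.846 ms/bit
  a = 589 − 160.846 × 2.3219 = 215.527 ms
Then RT(16) = 215.527 + 160.846 × log₂ 16 = 215.527 + 160.846 × 4 ≈ 858.911 ms.

858.9 ms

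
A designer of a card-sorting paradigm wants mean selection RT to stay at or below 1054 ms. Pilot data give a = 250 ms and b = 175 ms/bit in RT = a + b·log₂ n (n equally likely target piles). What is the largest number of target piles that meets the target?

Set 250 + 175·log₂ n ≤ 1054 → log₂ n ≤ (1054 − 250)/175 = 4.5943.
So n ≤ 2^4.5943 = 24.156; the largest integer n is 24.

24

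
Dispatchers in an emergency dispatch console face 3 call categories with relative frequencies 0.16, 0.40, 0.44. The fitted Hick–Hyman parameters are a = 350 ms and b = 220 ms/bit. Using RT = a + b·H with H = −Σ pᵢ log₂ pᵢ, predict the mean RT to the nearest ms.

674 ms

H = 0.16·log₂(1/0.16) + 0.40·log₂(1/0.40) + 0.44·log₂(1/0.44) = 1.4729 bits.
RT = 350 + 220 × 1.4729 = 674.05 ms.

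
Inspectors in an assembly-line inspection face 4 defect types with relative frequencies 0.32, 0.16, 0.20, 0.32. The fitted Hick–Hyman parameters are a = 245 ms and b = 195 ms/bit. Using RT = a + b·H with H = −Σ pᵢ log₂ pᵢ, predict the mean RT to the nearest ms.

H = 0.32·log₂(1/0.32) + 0.16·log₂(1/0.16) + 0.20·log₂(1/0.20) + 0.32·log₂(1/0.32) = 1.9395 bits.
RT = 245 + 195 × 1.9395 = 623.20 ms.

623 ms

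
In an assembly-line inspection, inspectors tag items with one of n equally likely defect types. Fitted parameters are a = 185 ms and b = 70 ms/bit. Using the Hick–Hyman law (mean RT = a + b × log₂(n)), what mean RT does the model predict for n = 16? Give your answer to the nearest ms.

log₂(16) = 4 bits, so RT = 185 + 70 × 4 ≈ 465.000 ms.

465 ms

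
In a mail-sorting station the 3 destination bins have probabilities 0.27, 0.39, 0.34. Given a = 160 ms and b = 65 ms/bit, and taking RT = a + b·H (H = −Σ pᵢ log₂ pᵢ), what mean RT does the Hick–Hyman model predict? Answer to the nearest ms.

H = 0.27·log₂(1/0.27) + 0.39·log₂(1/0.39) + 0.34·log₂(1/0.34) = 1.5690 bits.
RT = 160 + 65 × 1.5690 = 261.98 ms.

262 ms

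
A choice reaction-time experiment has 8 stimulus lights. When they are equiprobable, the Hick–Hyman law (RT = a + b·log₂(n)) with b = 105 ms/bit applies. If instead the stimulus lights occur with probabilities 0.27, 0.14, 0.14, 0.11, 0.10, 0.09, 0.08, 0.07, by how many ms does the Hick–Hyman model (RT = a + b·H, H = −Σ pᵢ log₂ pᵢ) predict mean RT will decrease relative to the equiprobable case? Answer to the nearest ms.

Equiprobable entropy H₀ = log₂ 8 = 3.0000 bits.
Skewed entropy H = −Σ pᵢ log₂ pᵢ = 2.8594 bits.
ΔRT = b·(H₀ − H) = 105 × 0.1406 = 14.76 ms.

15 ms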